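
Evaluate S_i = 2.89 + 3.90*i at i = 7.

S_7 = 2.89 + 3.9*7 = 2.89 + 27.3 = 30.19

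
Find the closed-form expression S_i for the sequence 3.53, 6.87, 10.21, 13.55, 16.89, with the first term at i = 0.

Check differences: 6.87 - 3.53 = 3.34
10.21 - 6.87 = 3.34
Common difference d = 3.34.
First term a = 3.53.
Formula: S_i = 3.53 + 3.34*i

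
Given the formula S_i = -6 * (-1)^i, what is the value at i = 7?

S_7 = -6 * (-1)^7 = -6 * -1 = 6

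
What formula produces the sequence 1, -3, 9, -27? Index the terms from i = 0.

Check ratios: -3 / 1 = -3.0
Common ratio r = -3.
First term a = 1.
Formula: S_i = 1 * (-3)^i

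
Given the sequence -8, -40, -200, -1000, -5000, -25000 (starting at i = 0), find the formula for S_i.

Check ratios: -40 / -8 = 5.0
Common ratio r = 5.
First term a = -8.
Formula: S_i = -8 * 5^i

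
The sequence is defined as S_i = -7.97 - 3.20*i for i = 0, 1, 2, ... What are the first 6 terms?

This is an arithmetic sequence.
i=0: S_0 = -7.97 + -3.2*0 = -7.97
i=1: S_1 = -7.97 + -3.2*1 = -11.17
i=2: S_2 = -7.97 + -3.2*2 = -14.37
i=3: S_3 = -7.97 + -3.2*3 = -17.57
i=4: S_4 = -7.97 + -3.2*4 = -20.77
i=5: S_5 = -7.97 + -3.2*5 = -23.97
The first 6 terms are: [-7.97, -11.17, -14.37, -17.57, -20.77, -23.97]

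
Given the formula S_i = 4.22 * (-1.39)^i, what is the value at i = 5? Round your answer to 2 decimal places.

S_5 = 4.22 * (-1.39)^5 ≈ 4.22 * -5.1889 ≈ -21.9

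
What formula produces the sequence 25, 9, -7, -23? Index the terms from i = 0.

Check differences: 9 - 25 = -16
-7 - 9 = -16
Common difference d = -16.
First term a = 25.
Formula: S_i = 25 - 16*i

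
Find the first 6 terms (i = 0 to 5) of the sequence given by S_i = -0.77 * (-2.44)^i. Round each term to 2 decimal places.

This is a geometric sequence.
i=0: S_0 = -0.77 * (-2.44)^0 = -0.77
i=1: S_1 = -0.77 * (-2.44)^1 ≈ 1.88
i=2: S_2 = -0.77 * (-2.44)^2 ≈ -4.58
i=3: S_3 = -0.77 * (-2.44)^3 ≈ 11.19
i=4: S_4 = -0.77 * (-2.44)^4 ≈ -27.29
i=5: S_5 = -0.77 * (-2.44)^5 ≈ 66.59
The first 6 terms are: [-0.77, 1.88, -4.58, 11.19, -27.29, 66.59]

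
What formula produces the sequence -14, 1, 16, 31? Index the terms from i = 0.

Check differences: 1 - -14 = 15
16 - 1 = 15
Common difference d = 15.
First term a = -14.
Formula: S_i = -14 + 15*i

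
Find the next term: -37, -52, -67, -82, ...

Differences: -52 - -37 = -15
This is an arithmetic sequence with common difference d = -15.
Next term = -82 + -15 = -97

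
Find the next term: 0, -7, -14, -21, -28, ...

Differences: -7 - 0 = -7
This is an arithmetic sequence with common difference d = -7.
Next term = -28 + -7 = -35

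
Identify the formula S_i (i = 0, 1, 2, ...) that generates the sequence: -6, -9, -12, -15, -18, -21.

Check differences: -9 - -6 = -3
-12 - -9 = -3
Common difference d = -3.
First term a = -6.
Formula: S_i = -6 - 3*i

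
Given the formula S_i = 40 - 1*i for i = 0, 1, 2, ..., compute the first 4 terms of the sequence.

This is an arithmetic sequence.
i=0: S_0 = 40 + -1*0 = 40
i=1: S_1 = 40 + -1*1 = 39
i=2: S_2 = 40 + -1*2 = 38
i=3: S_3 = 40 + -1*3 = 37
The first 4 terms are: [40, 39, 38, 37]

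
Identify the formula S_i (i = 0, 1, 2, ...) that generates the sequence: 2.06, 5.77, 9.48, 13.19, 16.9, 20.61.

Check differences: 5.77 - 2.06 = 3.71
9.48 - 5.77 = 3.71
Common difference d = 3.71.
First term a = 2.06.
Formula: S_i = 2.06 + 3.71*i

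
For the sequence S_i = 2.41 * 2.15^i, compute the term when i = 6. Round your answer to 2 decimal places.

S_6 = 2.41 * 2.15^6 ≈ 2.41 * 98.7713 ≈ 238.04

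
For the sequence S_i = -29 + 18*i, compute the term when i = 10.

S_10 = -29 + 18*10 = -29 + 180 = 151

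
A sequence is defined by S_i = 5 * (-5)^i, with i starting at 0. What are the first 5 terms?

This is a geometric sequence.
i=0: S_0 = 5 * (-5)^0 = 5
i=1: S_1 = 5 * (-5)^1 = -25
i=2: S_2 = 5 * (-5)^2 = 125
i=3: S_3 = 5 * (-5)^3 = -625
i=4: S_4 = 5 * (-5)^4 = 3125
The first 5 terms are: [5, -25, 125, -625, 3125]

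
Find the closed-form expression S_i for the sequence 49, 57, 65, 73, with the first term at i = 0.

Check differences: 57 - 49 = 8
65 - 57 = 8
Common difference d = 8.
First term a = 49.
Formula: S_i = 49 + 8*i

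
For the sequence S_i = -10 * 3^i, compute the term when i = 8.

S_8 = -10 * 3^8 = -10 * 6561 = -65610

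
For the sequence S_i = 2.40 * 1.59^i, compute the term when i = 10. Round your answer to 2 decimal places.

S_10 = 2.4 * 1.59^10 ≈ 2.4 * 103.2693 ≈ 247.85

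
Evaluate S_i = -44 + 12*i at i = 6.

S_6 = -44 + 12*6 = -44 + 72 = 28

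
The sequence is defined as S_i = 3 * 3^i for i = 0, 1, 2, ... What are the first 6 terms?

This is a geometric sequence.
i=0: S_0 = 3 * 3^0 = 3
i=1: S_1 = 3 * 3^1 = 9
i=2: S_2 = 3 * 3^2 = 27
i=3: S_3 = 3 * 3^3 = 81
i=4: S_4 = 3 * 3^4 = 243
i=5: S_5 = 3 * 3^5 = 729
The first 6 terms are: [3, 9, 27, 81, 243, 729]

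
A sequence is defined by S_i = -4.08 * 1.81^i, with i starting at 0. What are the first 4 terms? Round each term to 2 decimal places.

This is a geometric sequence.
i=0: S_0 = -4.08 * 1.81^0 = -4.08
i=1: S_1 = -4.08 * 1.81^1 ≈ -7.38
i=2: S_2 = -4.08 * 1.81^2 ≈ -13.37
i=3: S_3 = -4.08 * 1.81^3 ≈ -24.19
The first 4 terms are: [-4.08, -7.38, -13.37, -24.19]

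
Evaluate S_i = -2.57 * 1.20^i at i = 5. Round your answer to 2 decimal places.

S_5 = -2.57 * 1.2^5 ≈ -2.57 * 2.4883 ≈ -6.39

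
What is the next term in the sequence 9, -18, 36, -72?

Ratios: -18 / 9 = -2.0
This is a geometric sequence with common ratio r = -2.
Next term = -72 * -2 = 144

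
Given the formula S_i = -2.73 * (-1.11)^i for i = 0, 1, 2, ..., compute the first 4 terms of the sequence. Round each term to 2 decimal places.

This is a geometric sequence.
i=0: S_0 = -2.73 * (-1.11)^0 = -2.73
i=1: S_1 = -2.73 * (-1.11)^1 ≈ 3.03
i=2: S_2 = -2.73 * (-1.11)^2 ≈ -3.36
i=3: S_3 = -2.73 * (-1.11)^3 ≈ 3.73
The first 4 terms are: [-2.73, 3.03, -3.36, 3.73]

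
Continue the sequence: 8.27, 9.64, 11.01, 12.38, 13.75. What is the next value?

Differences: 9.64 - 8.27 = 1.37
This is an arithmetic sequence with common difference d = 1.37.
Next term = 13.75 + 1.37 = 15.12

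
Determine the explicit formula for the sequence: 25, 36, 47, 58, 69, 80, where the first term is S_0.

Check differences: 36 - 25 = 11
47 - 36 = 11
Common difference d = 11.
First term a = 25.
Formula: S_i = 25 + 11*i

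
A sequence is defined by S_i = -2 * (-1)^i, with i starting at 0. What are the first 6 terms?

This is a geometric sequence.
i=0: S_0 = -2 * (-1)^0 = -2
i=1: S_1 = -2 * (-1)^1 = 2
i=2: S_2 = -2 * (-1)^2 = -2
i=3: S_3 = -2 * (-1)^3 = 2
i=4: S_4 = -2 * (-1)^4 = -2
i=5: S_5 = -2 * (-1)^5 = 2
The first 6 terms are: [-2, 2, -2, 2, -2, 2]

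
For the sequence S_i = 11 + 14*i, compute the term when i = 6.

S_6 = 11 + 14*6 = 11 + 84 = 95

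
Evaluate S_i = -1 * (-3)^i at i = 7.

S_7 = -1 * (-3)^7 = -1 * -2187 = 2187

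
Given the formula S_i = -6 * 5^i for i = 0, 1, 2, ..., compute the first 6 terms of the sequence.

This is a geometric sequence.
i=0: S_0 = -6 * 5^0 = -6
i=1: S_1 = -6 * 5^1 = -30
i=2: S_2 = -6 * 5^2 = -150
i=3: S_3 = -6 * 5^3 = -750
i=4: S_4 = -6 * 5^4 = -3750
i=5: S_5 = -6 * 5^5 = -18750
The first 6 terms are: [-6, -30, -150, -750, -3750, -18750]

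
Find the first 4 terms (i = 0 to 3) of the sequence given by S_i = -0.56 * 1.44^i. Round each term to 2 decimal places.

This is a geometric sequence.
i=0: S_0 = -0.56 * 1.44^0 = -0.56
i=1: S_1 = -0.56 * 1.44^1 ≈ -0.81
i=2: S_2 = -0.56 * 1.44^2 ≈ -1.16
i=3: S_3 = -0.56 * 1.44^3 ≈ -1.67
The first 4 terms are: [-0.56, -0.81, -1.16, -1.67]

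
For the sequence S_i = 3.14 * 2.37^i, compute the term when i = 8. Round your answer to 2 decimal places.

S_8 = 3.14 * 2.37^8 ≈ 3.14 * 995.3751 ≈ 3125.48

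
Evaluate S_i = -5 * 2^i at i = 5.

S_5 = -5 * 2^5 = -5 * 32 = -160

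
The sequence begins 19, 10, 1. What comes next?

Differences: 10 - 19 = -9
This is an arithmetic sequence with common difference d = -9.
Next term = 1 + -9 = -8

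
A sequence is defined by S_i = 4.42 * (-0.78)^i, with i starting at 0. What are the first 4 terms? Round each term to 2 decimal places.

This is a geometric sequence.
i=0: S_0 = 4.42 * (-0.78)^0 = 4.42
i=1: S_1 = 4.42 * (-0.78)^1 ≈ -3.45
i=2: S_2 = 4.42 * (-0.78)^2 ≈ 2.69
i=3: S_3 = 4.42 * (-0.78)^3 ≈ -2.1
The first 4 terms are: [4.42, -3.45, 2.69, -2.1]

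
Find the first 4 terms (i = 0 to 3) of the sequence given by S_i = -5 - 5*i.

This is an arithmetic sequence.
i=0: S_0 = -5 + -5*0 = -5
i=1: S_1 = -5 + -5*1 = -10
i=2: S_2 = -5 + -5*2 = -15
i=3: S_3 = -5 + -5*3 = -20
The first 4 terms are: [-5, -10, -15, -20]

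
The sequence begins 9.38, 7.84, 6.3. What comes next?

Differences: 7.84 - 9.38 = -1.54
This is an arithmetic sequence with common difference d = -1.54.
Next term = 6.3 + -1.54 = 4.76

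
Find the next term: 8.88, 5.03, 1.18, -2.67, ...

Differences: 5.03 - 8.88 = -3.85
This is an arithmetic sequence with common difference d = -3.85.
Next term = -2.67 + -3.85 = -6.52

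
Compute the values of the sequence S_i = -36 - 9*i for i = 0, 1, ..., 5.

This is an arithmetic sequence.
i=0: S_0 = -36 + -9*0 = -36
i=1: S_1 = -36 + -9*1 = -45
i=2: S_2 = -36 + -9*2 = -54
i=3: S_3 = -36 + -9*3 = -63
i=4: S_4 = -36 + -9*4 = -72
i=5: S_5 = -36 + -9*5 = -81
The first 6 terms are: [-36, -45, -54, -63, -72, -81]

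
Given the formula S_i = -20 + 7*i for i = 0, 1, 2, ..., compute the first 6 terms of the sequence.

This is an arithmetic sequence.
i=0: S_0 = -20 + 7*0 = -20
i=1: S_1 = -20 + 7*1 = -13
i=2: S_2 = -20 + 7*2 = -6
i=3: S_3 = -20 + 7*3 = 1
i=4: S_4 = -20 + 7*4 = 8
i=5: S_5 = -20 + 7*5 = 15
The first 6 terms are: [-20, -13, -6, 1, 8, 15]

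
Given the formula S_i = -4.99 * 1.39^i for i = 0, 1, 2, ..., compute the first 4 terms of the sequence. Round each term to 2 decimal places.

This is a geometric sequence.
i=0: S_0 = -4.99 * 1.39^0 = -4.99
i=1: S_1 = -4.99 * 1.39^1 ≈ -6.94
i=2: S_2 = -4.99 * 1.39^2 ≈ -9.64
i=3: S_3 = -4.99 * 1.39^3 ≈ -13.4
The first 4 terms are: [-4.99, -6.94, -9.64, -13.4]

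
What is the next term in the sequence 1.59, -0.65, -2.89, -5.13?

Differences: -0.65 - 1.59 = -2.24
This is an arithmetic sequence with common difference d = -2.24.
Next term = -5.13 + -2.24 = -7.37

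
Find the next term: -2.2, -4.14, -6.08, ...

Differences: -4.14 - -2.2 = -1.94
This is an arithmetic sequence with common difference d = -1.94.
Next term = -6.08 + -1.94 = -8.02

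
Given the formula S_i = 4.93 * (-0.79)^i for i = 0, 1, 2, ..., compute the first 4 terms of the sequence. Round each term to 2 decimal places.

This is a geometric sequence.
i=0: S_0 = 4.93 * (-0.79)^0 = 4.93
i=1: S_1 = 4.93 * (-0.79)^1 ≈ -3.89
i=2: S_2 = 4.93 * (-0.79)^2 ≈ 3.08
i=3: S_3 = 4.93 * (-0.79)^3 ≈ -2.43
The first 4 terms are: [4.93, -3.89, 3.08, -2.43]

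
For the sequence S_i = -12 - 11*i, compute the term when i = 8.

S_8 = -12 + -11*8 = -12 + -88 = -100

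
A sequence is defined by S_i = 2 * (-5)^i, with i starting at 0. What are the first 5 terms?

This is a geometric sequence.
i=0: S_0 = 2 * (-5)^0 = 2
i=1: S_1 = 2 * (-5)^1 = -10
i=2: S_2 = 2 * (-5)^2 = 50
i=3: S_3 = 2 * (-5)^3 = -250
i=4: S_4 = 2 * (-5)^4 = 1250
The first 5 terms are: [2, -10, 50, -250, 1250]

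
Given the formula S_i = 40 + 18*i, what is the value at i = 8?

S_8 = 40 + 18*8 = 40 + 144 = 184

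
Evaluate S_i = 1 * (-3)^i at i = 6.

S_6 = 1 * (-3)^6 = 1 * 729 = 729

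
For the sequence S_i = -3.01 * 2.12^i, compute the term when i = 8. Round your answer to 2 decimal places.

S_8 = -3.01 * 2.12^8 ≈ -3.01 * 408.0251 ≈ -1228.16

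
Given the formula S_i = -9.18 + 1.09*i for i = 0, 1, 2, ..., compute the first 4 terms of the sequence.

This is an arithmetic sequence.
i=0: S_0 = -9.18 + 1.09*0 = -9.18
i=1: S_1 = -9.18 + 1.09*1 = -8.09
i=2: S_2 = -9.18 + 1.09*2 = -7.0
i=3: S_3 = -9.18 + 1.09*3 = -5.91
The first 4 terms are: [-9.18, -8.09, -7.0, -5.91]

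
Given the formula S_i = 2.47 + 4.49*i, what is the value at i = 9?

S_9 = 2.47 + 4.49*9 = 2.47 + 40.41 = 42.88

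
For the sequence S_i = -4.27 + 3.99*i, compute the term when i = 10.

S_10 = -4.27 + 3.99*10 = -4.27 + 39.9 = 35.63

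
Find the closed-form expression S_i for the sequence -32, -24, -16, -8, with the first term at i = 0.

Check differences: -24 - -32 = 8
-16 - -24 = 8
Common difference d = 8.
First term a = -32.
Formula: S_i = -32 + 8*i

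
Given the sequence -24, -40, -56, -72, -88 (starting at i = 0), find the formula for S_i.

Check differences: -40 - -24 = -16
-56 - -40 = -16
Common difference d = -16.
First term a = -24.
Formula: S_i = -24 - 16*i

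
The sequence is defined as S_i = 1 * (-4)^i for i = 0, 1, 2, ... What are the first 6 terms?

This is a geometric sequence.
i=0: S_0 = 1 * (-4)^0 = 1
i=1: S_1 = 1 * (-4)^1 = -4
i=2: S_2 = 1 * (-4)^2 = 16
i=3: S_3 = 1 * (-4)^3 = -64
i=4: S_4 = 1 * (-4)^4 = 256
i=5: S_5 = 1 * (-4)^5 = -1024
The first 6 terms are: [1, -4, 16, -64, 256, -1024]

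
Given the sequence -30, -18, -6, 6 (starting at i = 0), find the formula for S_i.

Check differences: -18 - -30 = 12
-6 - -18 = 12
Common difference d = 12.
First term a = -30.
Formula: S_i = -30 + 12*i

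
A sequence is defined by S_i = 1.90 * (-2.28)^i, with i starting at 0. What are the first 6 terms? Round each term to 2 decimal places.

This is a geometric sequence.
i=0: S_0 = 1.9 * (-2.28)^0 = 1.9
i=1: S_1 = 1.9 * (-2.28)^1 ≈ -4.33
i=2: S_2 = 1.9 * (-2.28)^2 ≈ 9.88
i=3: S_3 = 1.9 * (-2.28)^3 ≈ -22.52
i=4: S_4 = 1.9 * (-2.28)^4 ≈ 51.34
i=5: S_5 = 1.9 * (-2.28)^5 ≈ -117.07
The first 6 terms are: [1.9, -4.33, 9.88, -22.52, 51.34, -117.07]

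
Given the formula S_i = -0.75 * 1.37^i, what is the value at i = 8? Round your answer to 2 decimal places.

S_8 = -0.75 * 1.37^8 ≈ -0.75 * 12.4098 ≈ -9.31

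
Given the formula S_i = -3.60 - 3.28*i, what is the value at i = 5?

S_5 = -3.6 + -3.28*5 = -3.6 + -16.4 = -20.0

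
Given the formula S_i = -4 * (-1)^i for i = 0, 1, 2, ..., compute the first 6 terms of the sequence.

This is a geometric sequence.
i=0: S_0 = -4 * (-1)^0 = -4
i=1: S_1 = -4 * (-1)^1 = 4
i=2: S_2 = -4 * (-1)^2 = -4
i=3: S_3 = -4 * (-1)^3 = 4
i=4: S_4 = -4 * (-1)^4 = -4
i=5: S_5 = -4 * (-1)^5 = 4
The first 6 terms are: [-4, 4, -4, 4, -4, 4]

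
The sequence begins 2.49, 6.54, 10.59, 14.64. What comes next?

Differences: 6.54 - 2.49 = 4.05
This is an arithmetic sequence with common difference d = 4.05.
Next term = 14.64 + 4.05 = 18.69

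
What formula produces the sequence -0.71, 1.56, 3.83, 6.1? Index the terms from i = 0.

Check differences: 1.56 - -0.71 = 2.27
3.83 - 1.56 = 2.27
Common difference d = 2.27.
First term a = -0.71.
Formula: S_i = -0.71 + 2.27*i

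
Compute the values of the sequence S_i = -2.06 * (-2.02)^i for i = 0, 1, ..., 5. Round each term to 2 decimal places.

This is a geometric sequence.
i=0: S_0 = -2.06 * (-2.02)^0 = -2.06
i=1: S_1 = -2.06 * (-2.02)^1 ≈ 4.16
i=2: S_2 = -2.06 * (-2.02)^2 ≈ -8.41
i=3: S_3 = -2.06 * (-2.02)^3 ≈ 16.98
i=4: S_4 = -2.06 * (-2.02)^4 ≈ -34.3
i=5: S_5 = -2.06 * (-2.02)^5 ≈ 69.28
The first 6 terms are: [-2.06, 4.16, -8.41, 16.98, -34.3, 69.28]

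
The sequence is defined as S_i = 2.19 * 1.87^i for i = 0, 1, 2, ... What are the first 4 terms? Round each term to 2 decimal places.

This is a geometric sequence.
i=0: S_0 = 2.19 * 1.87^0 = 2.19
i=1: S_1 = 2.19 * 1.87^1 ≈ 4.1
i=2: S_2 = 2.19 * 1.87^2 ≈ 7.66
i=3: S_3 = 2.19 * 1.87^3 ≈ 14.32
The first 4 terms are: [2.19, 4.1, 7.66, 14.32]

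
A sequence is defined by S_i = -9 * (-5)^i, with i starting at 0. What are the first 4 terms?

This is a geometric sequence.
i=0: S_0 = -9 * (-5)^0 = -9
i=1: S_1 = -9 * (-5)^1 = 45
i=2: S_2 = -9 * (-5)^2 = -225
i=3: S_3 = -9 * (-5)^3 = 1125
The first 4 terms are: [-9, 45, -225, 1125]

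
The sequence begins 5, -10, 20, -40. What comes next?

Ratios: -10 / 5 = -2.0
This is a geometric sequence with common ratio r = -2.
Next term = -40 * -2 = 80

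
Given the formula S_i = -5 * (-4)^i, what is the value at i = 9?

S_9 = -5 * (-4)^9 = -5 * -262144 = 1310720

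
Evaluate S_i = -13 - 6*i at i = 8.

S_8 = -13 + -6*8 = -13 + -48 = -61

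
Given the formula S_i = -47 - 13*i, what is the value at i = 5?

S_5 = -47 + -13*5 = -47 + -65 = -112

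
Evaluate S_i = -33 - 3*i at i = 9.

S_9 = -33 + -3*9 = -33 + -27 = -60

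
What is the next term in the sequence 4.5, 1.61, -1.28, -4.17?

Differences: 1.61 - 4.5 = -2.89
This is an arithmetic sequence with common difference d = -2.89.
Next term = -4.17 + -2.89 = -7.06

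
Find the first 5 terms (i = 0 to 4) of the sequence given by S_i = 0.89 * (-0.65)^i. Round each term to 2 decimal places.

This is a geometric sequence.
i=0: S_0 = 0.89 * (-0.65)^0 = 0.89
i=1: S_1 = 0.89 * (-0.65)^1 ≈ -0.58
i=2: S_2 = 0.89 * (-0.65)^2 ≈ 0.38
i=3: S_3 = 0.89 * (-0.65)^3 ≈ -0.24
i=4: S_4 = 0.89 * (-0.65)^4 ≈ 0.16
The first 5 terms are: [0.89, -0.58, 0.38, -0.24, 0.16]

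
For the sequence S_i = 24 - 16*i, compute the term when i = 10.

S_10 = 24 + -16*10 = 24 + -160 = -136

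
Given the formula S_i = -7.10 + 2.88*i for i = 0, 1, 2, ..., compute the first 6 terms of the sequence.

This is an arithmetic sequence.
i=0: S_0 = -7.1 + 2.88*0 = -7.1
i=1: S_1 = -7.1 + 2.88*1 = -4.22
i=2: S_2 = -7.1 + 2.88*2 = -1.34
i=3: S_3 = -7.1 + 2.88*3 = 1.54
i=4: S_4 = -7.1 + 2.88*4 = 4.42
i=5: S_5 = -7.1 + 2.88*5 = 7.3
The first 6 terms are: [-7.1, -4.22, -1.34, 1.54, 4.42, 7.3]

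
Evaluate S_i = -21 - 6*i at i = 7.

S_7 = -21 + -6*7 = -21 + -42 = -63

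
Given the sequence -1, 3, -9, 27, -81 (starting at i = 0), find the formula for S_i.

Check ratios: 3 / -1 = -3.0
Common ratio r = -3.
First term a = -1.
Formula: S_i = -1 * (-3)^i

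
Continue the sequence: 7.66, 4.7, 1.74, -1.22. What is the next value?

Differences: 4.7 - 7.66 = -2.96
This is an arithmetic sequence with common difference d = -2.96.
Next term = -1.22 + -2.96 = -4.18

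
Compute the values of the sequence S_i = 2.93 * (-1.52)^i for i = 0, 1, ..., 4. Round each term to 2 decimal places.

This is a geometric sequence.
i=0: S_0 = 2.93 * (-1.52)^0 = 2.93
i=1: S_1 = 2.93 * (-1.52)^1 ≈ -4.45
i=2: S_2 = 2.93 * (-1.52)^2 ≈ 6.77
i=3: S_3 = 2.93 * (-1.52)^3 ≈ -10.29
i=4: S_4 = 2.93 * (-1.52)^4 ≈ 15.64
The first 5 terms are: [2.93, -4.45, 6.77, -10.29, 15.64]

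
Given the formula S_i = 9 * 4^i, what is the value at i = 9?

S_9 = 9 * 4^9 = 9 * 262144 = 2359296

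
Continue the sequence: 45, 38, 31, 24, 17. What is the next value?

Differences: 38 - 45 = -7
This is an arithmetic sequence with common difference d = -7.
Next term = 17 + -7 = 10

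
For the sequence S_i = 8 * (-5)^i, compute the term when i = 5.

S_5 = 8 * (-5)^5 = 8 * -3125 = -25000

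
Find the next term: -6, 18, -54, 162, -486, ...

Ratios: 18 / -6 = -3.0
This is a geometric sequence with common ratio r = -3.
Next term = -486 * -3 = 1458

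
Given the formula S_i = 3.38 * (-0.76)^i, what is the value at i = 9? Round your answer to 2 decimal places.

S_9 = 3.38 * (-0.76)^9 ≈ 3.38 * -0.0846 ≈ -0.29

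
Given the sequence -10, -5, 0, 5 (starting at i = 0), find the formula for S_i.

Check differences: -5 - -10 = 5
0 - -5 = 5
Common difference d = 5.
First term a = -10.
Formula: S_i = -10 + 5*i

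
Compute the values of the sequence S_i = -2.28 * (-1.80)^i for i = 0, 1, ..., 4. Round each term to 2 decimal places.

This is a geometric sequence.
i=0: S_0 = -2.28 * (-1.8)^0 = -2.28
i=1: S_1 = -2.28 * (-1.8)^1 ≈ 4.1
i=2: S_2 = -2.28 * (-1.8)^2 ≈ -7.39
i=3: S_3 = -2.28 * (-1.8)^3 ≈ 13.3
i=4: S_4 = -2.28 * (-1.8)^4 ≈ -23.93
The first 5 terms are: [-2.28, 4.1, -7.39, 13.3, -23.93]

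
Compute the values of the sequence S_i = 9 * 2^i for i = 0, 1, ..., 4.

This is a geometric sequence.
i=0: S_0 = 9 * 2^0 = 9
i=1: S_1 = 9 * 2^1 = 18
i=2: S_2 = 9 * 2^2 = 36
i=3: S_3 = 9 * 2^3 = 72
i=4: S_4 = 9 * 2^4 = 144
The first 5 terms are: [9, 18, 36, 72, 144]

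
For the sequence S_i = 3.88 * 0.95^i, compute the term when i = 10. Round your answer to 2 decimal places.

S_10 = 3.88 * 0.95^10 ≈ 3.88 * 0.5987 ≈ 2.32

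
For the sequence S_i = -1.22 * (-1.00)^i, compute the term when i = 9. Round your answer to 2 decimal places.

S_9 = -1.22 * (-1.0)^9 = -1.22 * -1 = 1.22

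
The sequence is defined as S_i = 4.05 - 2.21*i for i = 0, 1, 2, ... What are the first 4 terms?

This is an arithmetic sequence.
i=0: S_0 = 4.05 + -2.21*0 = 4.05
i=1: S_1 = 4.05 + -2.21*1 = 1.84
i=2: S_2 = 4.05 + -2.21*2 = -0.37
i=3: S_3 = 4.05 + -2.21*3 = -2.58
The first 4 terms are: [4.05, 1.84, -0.37, -2.58]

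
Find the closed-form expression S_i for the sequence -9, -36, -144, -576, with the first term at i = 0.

Check ratios: -36 / -9 = 4.0
Common ratio r = 4.
First term a = -9.
Formula: S_i = -9 * 4^i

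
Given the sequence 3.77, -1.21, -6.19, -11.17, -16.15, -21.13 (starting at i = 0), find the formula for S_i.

Check differences: -1.21 - 3.77 = -4.98
-6.19 - -1.21 = -4.98
Common difference d = -4.98.
First term a = 3.77.
Formula: S_i = 3.77 - 4.98*i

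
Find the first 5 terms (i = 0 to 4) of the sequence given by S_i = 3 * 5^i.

This is a geometric sequence.
i=0: S_0 = 3 * 5^0 = 3
i=1: S_1 = 3 * 5^1 = 15
i=2: S_2 = 3 * 5^2 = 75
i=3: S_3 = 3 * 5^3 = 375
i=4: S_4 = 3 * 5^4 = 1875
The first 5 terms are: [3, 15, 75, 375, 1875]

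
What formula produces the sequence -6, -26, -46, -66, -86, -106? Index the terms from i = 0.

Check differences: -26 - -6 = -20
-46 - -26 = -20
Common difference d = -20.
First term a = -6.
Formula: S_i = -6 - 20*i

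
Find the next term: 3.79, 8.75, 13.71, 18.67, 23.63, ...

Differences: 8.75 - 3.79 = 4.96
This is an arithmetic sequence with common difference d = 4.96.
Next term = 23.63 + 4.96 = 28.59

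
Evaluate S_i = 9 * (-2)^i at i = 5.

S_5 = 9 * (-2)^5 = 9 * -32 = -288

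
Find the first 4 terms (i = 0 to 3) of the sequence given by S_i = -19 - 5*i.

This is an arithmetic sequence.
i=0: S_0 = -19 + -5*0 = -19
i=1: S_1 = -19 + -5*1 = -24
i=2: S_2 = -19 + -5*2 = -29
i=3: S_3 = -19 + -5*3 = -34
The first 4 terms are: [-19, -24, -29, -34]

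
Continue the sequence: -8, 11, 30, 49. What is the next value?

Differences: 11 - -8 = 19
This is an arithmetic sequence with common difference d = 19.
Next term = 49 + 19 = 68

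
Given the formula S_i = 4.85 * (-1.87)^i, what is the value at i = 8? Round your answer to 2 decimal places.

S_8 = 4.85 * (-1.87)^8 ≈ 4.85 * 149.5316 ≈ 725.23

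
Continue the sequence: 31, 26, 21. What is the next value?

Differences: 26 - 31 = -5
This is an arithmetic sequence with common difference d = -5.
Next term = 21 + -5 = 16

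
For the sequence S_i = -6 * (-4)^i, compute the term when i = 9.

S_9 = -6 * (-4)^9 = -6 * -262144 = 1572864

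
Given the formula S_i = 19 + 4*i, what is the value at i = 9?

S_9 = 19 + 4*9 = 19 + 36 = 55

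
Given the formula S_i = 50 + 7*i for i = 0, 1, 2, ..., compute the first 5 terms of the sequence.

This is an arithmetic sequence.
i=0: S_0 = 50 + 7*0 = 50
i=1: S_1 = 50 + 7*1 = 57
i=2: S_2 = 50 + 7*2 = 64
i=3: S_3 = 50 + 7*3 = 71
i=4: S_4 = 50 + 7*4 = 78
The first 5 terms are: [50, 57, 64, 71, 78]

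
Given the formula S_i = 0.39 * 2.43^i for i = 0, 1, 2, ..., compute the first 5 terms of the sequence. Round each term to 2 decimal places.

This is a geometric sequence.
i=0: S_0 = 0.39 * 2.43^0 = 0.39
i=1: S_1 = 0.39 * 2.43^1 ≈ 0.95
i=2: S_2 = 0.39 * 2.43^2 ≈ 2.3
i=3: S_3 = 0.39 * 2.43^3 ≈ 5.6
i=4: S_4 = 0.39 * 2.43^4 ≈ 13.6
The first 5 terms are: [0.39, 0.95, 2.3, 5.6, 13.6]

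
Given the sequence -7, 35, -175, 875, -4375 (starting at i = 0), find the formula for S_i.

Check ratios: 35 / -7 = -5.0
Common ratio r = -5.
First term a = -7.
Formula: S_i = -7 * (-5)^i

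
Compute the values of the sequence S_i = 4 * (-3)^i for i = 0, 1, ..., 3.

This is a geometric sequence.
i=0: S_0 = 4 * (-3)^0 = 4
i=1: S_1 = 4 * (-3)^1 = -12
i=2: S_2 = 4 * (-3)^2 = 36
i=3: S_3 = 4 * (-3)^3 = -108
The first 4 terms are: [4, -12, 36, -108]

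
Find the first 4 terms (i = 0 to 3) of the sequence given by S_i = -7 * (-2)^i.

This is a geometric sequence.
i=0: S_0 = -7 * (-2)^0 = -7
i=1: S_1 = -7 * (-2)^1 = 14
i=2: S_2 = -7 * (-2)^2 = -28
i=3: S_3 = -7 * (-2)^3 = 56
The first 4 terms are: [-7, 14, -28, 56]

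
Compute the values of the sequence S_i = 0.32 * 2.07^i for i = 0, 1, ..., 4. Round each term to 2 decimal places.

This is a geometric sequence.
i=0: S_0 = 0.32 * 2.07^0 = 0.32
i=1: S_1 = 0.32 * 2.07^1 ≈ 0.66
i=2: S_2 = 0.32 * 2.07^2 ≈ 1.37
i=3: S_3 = 0.32 * 2.07^3 ≈ 2.84
i=4: S_4 = 0.32 * 2.07^4 ≈ 5.88
The first 5 terms are: [0.32, 0.66, 1.37, 2.84, 5.88]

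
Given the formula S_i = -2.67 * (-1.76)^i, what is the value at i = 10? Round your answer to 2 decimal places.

S_10 = -2.67 * (-1.76)^10 ≈ -2.67 * 285.185 ≈ -761.44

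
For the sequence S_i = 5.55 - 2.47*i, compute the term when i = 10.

S_10 = 5.55 + -2.47*10 = 5.55 + -24.7 = -19.15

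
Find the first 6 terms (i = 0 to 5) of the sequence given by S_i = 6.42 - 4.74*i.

This is an arithmetic sequence.
i=0: S_0 = 6.42 + -4.74*0 = 6.42
i=1: S_1 = 6.42 + -4.74*1 = 1.68
i=2: S_2 = 6.42 + -4.74*2 = -3.06
i=3: S_3 = 6.42 + -4.74*3 = -7.8
i=4: S_4 = 6.42 + -4.74*4 = -12.54
i=5: S_5 = 6.42 + -4.74*5 = -17.28
The first 6 terms are: [6.42, 1.68, -3.06, -7.8, -12.54, -17.28]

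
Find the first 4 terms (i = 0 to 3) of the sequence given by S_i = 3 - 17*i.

This is an arithmetic sequence.
i=0: S_0 = 3 + -17*0 = 3
i=1: S_1 = 3 + -17*1 = -14
i=2: S_2 = 3 + -17*2 = -31
i=3: S_3 = 3 + -17*3 = -48
The first 4 terms are: [3, -14, -31, -48]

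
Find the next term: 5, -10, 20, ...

Ratios: -10 / 5 = -2.0
This is a geometric sequence with common ratio r = -2.
Next term = 20 * -2 = -40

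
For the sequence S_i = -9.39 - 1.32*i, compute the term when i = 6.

S_6 = -9.39 + -1.32*6 = -9.39 + -7.92 = -17.31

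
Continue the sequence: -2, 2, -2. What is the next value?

Ratios: 2 / -2 = -1.0
This is a geometric sequence with common ratio r = -1.
Next term = -2 * -1 = 2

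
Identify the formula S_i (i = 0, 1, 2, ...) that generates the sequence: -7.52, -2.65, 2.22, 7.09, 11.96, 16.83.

Check differences: -2.65 - -7.52 = 4.87
2.22 - -2.65 = 4.87
Common difference d = 4.87.
First term a = -7.52.
Formula: S_i = -7.52 + 4.87*i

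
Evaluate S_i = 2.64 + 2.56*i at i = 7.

S_7 = 2.64 + 2.56*7 = 2.64 + 17.92 = 20.56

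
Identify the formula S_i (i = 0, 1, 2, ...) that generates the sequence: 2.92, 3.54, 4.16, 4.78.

Check differences: 3.54 - 2.92 = 0.62
4.16 - 3.54 = 0.62
Common difference d = 0.62.
First term a = 2.92.
Formula: S_i = 2.92 + 0.62*i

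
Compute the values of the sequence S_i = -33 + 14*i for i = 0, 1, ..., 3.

This is an arithmetic sequence.
i=0: S_0 = -33 + 14*0 = -33
i=1: S_1 = -33 + 14*1 = -19
i=2: S_2 = -33 + 14*2 = -5
i=3: S_3 = -33 + 14*3 = 9
The first 4 terms are: [-33, -19, -5, 9]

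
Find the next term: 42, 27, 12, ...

Differences: 27 - 42 = -15
This is an arithmetic sequence with common difference d = -15.
Next term = 12 + -15 = -3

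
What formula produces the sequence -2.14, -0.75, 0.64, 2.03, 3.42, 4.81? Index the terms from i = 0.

Check differences: -0.75 - -2.14 = 1.39
0.64 - -0.75 = 1.39
Common difference d = 1.39.
First term a = -2.14.
Formula: S_i = -2.14 + 1.39*i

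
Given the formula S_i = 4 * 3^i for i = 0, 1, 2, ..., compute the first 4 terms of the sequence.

This is a geometric sequence.
i=0: S_0 = 4 * 3^0 = 4
i=1: S_1 = 4 * 3^1 = 12
i=2: S_2 = 4 * 3^2 = 36
i=3: S_3 = 4 * 3^3 = 108
The first 4 terms are: [4, 12, 36, 108]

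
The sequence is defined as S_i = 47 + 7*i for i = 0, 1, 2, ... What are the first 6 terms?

This is an arithmetic sequence.
i=0: S_0 = 47 + 7*0 = 47
i=1: S_1 = 47 + 7*1 = 54
i=2: S_2 = 47 + 7*2 = 61
i=3: S_3 = 47 + 7*3 = 68
i=4: S_4 = 47 + 7*4 = 75
i=5: S_5 = 47 + 7*5 = 82
The first 6 terms are: [47, 54, 61, 68, 75, 82]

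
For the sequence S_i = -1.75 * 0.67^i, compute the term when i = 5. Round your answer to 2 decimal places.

S_5 = -1.75 * 0.67^5 ≈ -1.75 * 0.135 ≈ -0.24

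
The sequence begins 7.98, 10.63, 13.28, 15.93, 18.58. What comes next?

Differences: 10.63 - 7.98 = 2.65
This is an arithmetic sequence with common difference d = 2.65.
Next term = 18.58 + 2.65 = 21.23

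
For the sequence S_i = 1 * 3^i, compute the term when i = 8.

S_8 = 1 * 3^8 = 1 * 6561 = 6561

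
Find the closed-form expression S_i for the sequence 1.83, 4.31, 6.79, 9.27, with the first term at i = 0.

Check differences: 4.31 - 1.83 = 2.48
6.79 - 4.31 = 2.48
Common difference d = 2.48.
First term a = 1.83.
Formula: S_i = 1.83 + 2.48*i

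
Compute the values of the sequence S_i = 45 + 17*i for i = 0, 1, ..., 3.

This is an arithmetic sequence.
i=0: S_0 = 45 + 17*0 = 45
i=1: S_1 = 45 + 17*1 = 62
i=2: S_2 = 45 + 17*2 = 79
i=3: S_3 = 45 + 17*3 = 96
The first 4 terms are: [45, 62, 79, 96]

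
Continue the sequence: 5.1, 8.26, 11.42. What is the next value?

Differences: 8.26 - 5.1 = 3.16
This is an arithmetic sequence with common difference d = 3.16.
Next term = 11.42 + 3.16 = 14.58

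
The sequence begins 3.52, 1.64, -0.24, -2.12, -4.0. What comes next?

Differences: 1.64 - 3.52 = -1.88
This is an arithmetic sequence with common difference d = -1.88.
Next term = -4.0 + -1.88 = -5.88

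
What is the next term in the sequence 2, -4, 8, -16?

Ratios: -4 / 2 = -2.0
This is a geometric sequence with common ratio r = -2.
Next term = -16 * -2 = 32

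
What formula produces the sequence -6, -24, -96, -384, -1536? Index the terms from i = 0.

Check ratios: -24 / -6 = 4.0
Common ratio r = 4.
First term a = -6.
Formula: S_i = -6 * 4^i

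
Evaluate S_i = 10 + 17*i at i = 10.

S_10 = 10 + 17*10 = 10 + 170 = 180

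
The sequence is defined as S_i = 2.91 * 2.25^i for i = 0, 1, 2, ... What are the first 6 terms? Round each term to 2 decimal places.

This is a geometric sequence.
i=0: S_0 = 2.91 * 2.25^0 = 2.91
i=1: S_1 = 2.91 * 2.25^1 ≈ 6.55
i=2: S_2 = 2.91 * 2.25^2 ≈ 14.73
i=3: S_3 = 2.91 * 2.25^3 ≈ 33.15
i=4: S_4 = 2.91 * 2.25^4 ≈ 74.58
i=5: S_5 = 2.91 * 2.25^5 ≈ 167.81
The first 6 terms are: [2.91, 6.55, 14.73, 33.15, 74.58, 167.81]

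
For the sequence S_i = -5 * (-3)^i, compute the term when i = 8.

S_8 = -5 * (-3)^8 = -5 * 6561 = -32805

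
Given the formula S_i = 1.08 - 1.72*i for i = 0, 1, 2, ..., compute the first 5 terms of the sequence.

This is an arithmetic sequence.
i=0: S_0 = 1.08 + -1.72*0 = 1.08
i=1: S_1 = 1.08 + -1.72*1 = -0.64
i=2: S_2 = 1.08 + -1.72*2 = -2.36
i=3: S_3 = 1.08 + -1.72*3 = -4.08
i=4: S_4 = 1.08 + -1.72*4 = -5.8
The first 5 terms are: [1.08, -0.64, -2.36, -4.08, -5.8]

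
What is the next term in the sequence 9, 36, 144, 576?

Ratios: 36 / 9 = 4.0
This is a geometric sequence with common ratio r = 4.
Next term = 576 * 4 = 2304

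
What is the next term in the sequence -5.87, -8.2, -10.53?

Differences: -8.2 - -5.87 = -2.33
This is an arithmetic sequence with common difference d = -2.33.
Next term = -10.53 + -2.33 = -12.86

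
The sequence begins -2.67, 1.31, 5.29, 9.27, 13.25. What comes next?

Differences: 1.31 - -2.67 = 3.98
This is an arithmetic sequence with common difference d = 3.98.
Next term = 13.25 + 3.98 = 17.23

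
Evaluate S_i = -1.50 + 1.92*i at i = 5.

S_5 = -1.5 + 1.92*5 = -1.5 + 9.6 = 8.1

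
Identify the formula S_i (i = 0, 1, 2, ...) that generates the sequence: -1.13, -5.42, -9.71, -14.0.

Check differences: -5.42 - -1.13 = -4.29
-9.71 - -5.42 = -4.29
Common difference d = -4.29.
First term a = -1.13.
Formula: S_i = -1.13 - 4.29*i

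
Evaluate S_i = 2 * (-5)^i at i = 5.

S_5 = 2 * (-5)^5 = 2 * -3125 = -6250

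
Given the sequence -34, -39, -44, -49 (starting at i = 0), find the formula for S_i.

Check differences: -39 - -34 = -5
-44 - -39 = -5
Common difference d = -5.
First term a = -34.
Formula: S_i = -34 - 5*i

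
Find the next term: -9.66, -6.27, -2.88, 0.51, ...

Differences: -6.27 - -9.66 = 3.39
This is an arithmetic sequence with common difference d = 3.39.
Next term = 0.51 + 3.39 = 3.9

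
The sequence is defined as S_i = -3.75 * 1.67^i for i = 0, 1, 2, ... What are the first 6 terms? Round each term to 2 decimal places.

This is a geometric sequence.
i=0: S_0 = -3.75 * 1.67^0 = -3.75
i=1: S_1 = -3.75 * 1.67^1 ≈ -6.26
i=2: S_2 = -3.75 * 1.67^2 ≈ -10.46
i=3: S_3 = -3.75 * 1.67^3 ≈ -17.47
i=4: S_4 = -3.75 * 1.67^4 ≈ -29.17
i=5: S_5 = -3.75 * 1.67^5 ≈ -48.71
The first 6 terms are: [-3.75, -6.26, -10.46, -17.47, -29.17, -48.71]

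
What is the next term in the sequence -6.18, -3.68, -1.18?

Differences: -3.68 - -6.18 = 2.5
This is an arithmetic sequence with common difference d = 2.5.
Next term = -1.18 + 2.5 = 1.32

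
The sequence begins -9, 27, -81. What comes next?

Ratios: 27 / -9 = -3.0
This is a geometric sequence with common ratio r = -3.
Next term = -81 * -3 = 243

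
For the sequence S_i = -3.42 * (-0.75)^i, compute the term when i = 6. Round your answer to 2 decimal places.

S_6 = -3.42 * (-0.75)^6 ≈ -3.42 * 0.178 ≈ -0.61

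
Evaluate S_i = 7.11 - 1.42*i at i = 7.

S_7 = 7.11 + -1.42*7 = 7.11 + -9.94 = -2.83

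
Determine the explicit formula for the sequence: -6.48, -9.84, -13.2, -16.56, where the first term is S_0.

Check differences: -9.84 - -6.48 = -3.36
-13.2 - -9.84 = -3.36
Common difference d = -3.36.
First term a = -6.48.
Formula: S_i = -6.48 - 3.36*i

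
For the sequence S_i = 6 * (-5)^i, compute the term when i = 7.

S_7 = 6 * (-5)^7 = 6 * -78125 = -468750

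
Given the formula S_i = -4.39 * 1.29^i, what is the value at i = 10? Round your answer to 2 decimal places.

S_10 = -4.39 * 1.29^10 ≈ -4.39 * 12.7614 ≈ -56.02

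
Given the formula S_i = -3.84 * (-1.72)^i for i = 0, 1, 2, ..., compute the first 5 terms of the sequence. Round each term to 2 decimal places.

This is a geometric sequence.
i=0: S_0 = -3.84 * (-1.72)^0 = -3.84
i=1: S_1 = -3.84 * (-1.72)^1 ≈ 6.6
i=2: S_2 = -3.84 * (-1.72)^2 ≈ -11.36
i=3: S_3 = -3.84 * (-1.72)^3 ≈ 19.54
i=4: S_4 = -3.84 * (-1.72)^4 ≈ -33.61
The first 5 terms are: [-3.84, 6.6, -11.36, 19.54, -33.61]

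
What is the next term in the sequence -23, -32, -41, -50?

Differences: -32 - -23 = -9
This is an arithmetic sequence with common difference d = -9.
Next term = -50 + -9 = -59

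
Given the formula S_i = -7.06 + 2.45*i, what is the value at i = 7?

S_7 = -7.06 + 2.45*7 = -7.06 + 17.15 = 10.09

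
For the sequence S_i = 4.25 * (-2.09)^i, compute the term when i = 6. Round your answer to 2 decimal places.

S_6 = 4.25 * (-2.09)^6 ≈ 4.25 * 83.3446 ≈ 354.21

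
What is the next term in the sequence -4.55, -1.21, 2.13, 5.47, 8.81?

Differences: -1.21 - -4.55 = 3.34
This is an arithmetic sequence with common difference d = 3.34.
Next term = 8.81 + 3.34 = 12.15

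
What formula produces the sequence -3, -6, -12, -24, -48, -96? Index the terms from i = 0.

Check ratios: -6 / -3 = 2.0
Common ratio r = 2.
First term a = -3.
Formula: S_i = -3 * 2^i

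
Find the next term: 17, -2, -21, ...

Differences: -2 - 17 = -19
This is an arithmetic sequence with common difference d = -19.
Next term = -21 + -19 = -40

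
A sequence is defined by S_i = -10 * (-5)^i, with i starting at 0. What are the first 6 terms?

This is a geometric sequence.
i=0: S_0 = -10 * (-5)^0 = -10
i=1: S_1 = -10 * (-5)^1 = 50
i=2: S_2 = -10 * (-5)^2 = -250
i=3: S_3 = -10 * (-5)^3 = 1250
i=4: S_4 = -10 * (-5)^4 = -6250
i=5: S_5 = -10 * (-5)^5 = 31250
The first 6 terms are: [-10, 50, -250, 1250, -6250, 31250]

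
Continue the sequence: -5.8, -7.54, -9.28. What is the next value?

Differences: -7.54 - -5.8 = -1.74
This is an arithmetic sequence with common difference d = -1.74.
Next term = -9.28 + -1.74 = -11.02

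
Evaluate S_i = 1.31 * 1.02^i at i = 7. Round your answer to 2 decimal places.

S_7 = 1.31 * 1.02^7 ≈ 1.31 * 1.1487 ≈ 1.5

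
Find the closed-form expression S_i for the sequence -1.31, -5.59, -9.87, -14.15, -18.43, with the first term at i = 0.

Check differences: -5.59 - -1.31 = -4.28
-9.87 - -5.59 = -4.28
Common difference d = -4.28.
First term a = -1.31.
Formula: S_i = -1.31 - 4.28*i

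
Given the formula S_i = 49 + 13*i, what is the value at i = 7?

S_7 = 49 + 13*7 = 49 + 91 = 140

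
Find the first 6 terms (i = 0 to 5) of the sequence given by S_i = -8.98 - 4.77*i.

This is an arithmetic sequence.
i=0: S_0 = -8.98 + -4.77*0 = -8.98
i=1: S_1 = -8.98 + -4.77*1 = -13.75
i=2: S_2 = -8.98 + -4.77*2 = -18.52
i=3: S_3 = -8.98 + -4.77*3 = -23.29
i=4: S_4 = -8.98 + -4.77*4 = -28.06
i=5: S_5 = -8.98 + -4.77*5 = -32.83
The first 6 terms are: [-8.98, -13.75, -18.52, -23.29, -28.06, -32.83]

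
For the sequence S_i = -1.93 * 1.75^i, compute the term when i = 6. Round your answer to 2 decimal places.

S_6 = -1.93 * 1.75^6 ≈ -1.93 * 28.7229 ≈ -55.44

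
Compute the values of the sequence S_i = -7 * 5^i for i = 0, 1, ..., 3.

This is a geometric sequence.
i=0: S_0 = -7 * 5^0 = -7
i=1: S_1 = -7 * 5^1 = -35
i=2: S_2 = -7 * 5^2 = -175
i=3: S_3 = -7 * 5^3 = -875
The first 4 terms are: [-7, -35, -175, -875]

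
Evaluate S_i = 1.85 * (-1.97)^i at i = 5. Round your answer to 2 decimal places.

S_5 = 1.85 * (-1.97)^5 ≈ 1.85 * -29.6709 ≈ -54.89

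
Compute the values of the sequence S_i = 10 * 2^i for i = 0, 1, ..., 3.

This is a geometric sequence.
i=0: S_0 = 10 * 2^0 = 10
i=1: S_1 = 10 * 2^1 = 20
i=2: S_2 = 10 * 2^2 = 40
i=3: S_3 = 10 * 2^3 = 80
The first 4 terms are: [10, 20, 40, 80]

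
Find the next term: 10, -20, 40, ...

Ratios: -20 / 10 = -2.0
This is a geometric sequence with common ratio r = -2.
Next term = 40 * -2 = -80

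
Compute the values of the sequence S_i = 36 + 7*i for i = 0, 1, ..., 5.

This is an arithmetic sequence.
i=0: S_0 = 36 + 7*0 = 36
i=1: S_1 = 36 + 7*1 = 43
i=2: S_2 = 36 + 7*2 = 50
i=3: S_3 = 36 + 7*3 = 57
i=4: S_4 = 36 + 7*4 = 64
i=5: S_5 = 36 + 7*5 = 71
The first 6 terms are: [36, 43, 50, 57, 64, 71]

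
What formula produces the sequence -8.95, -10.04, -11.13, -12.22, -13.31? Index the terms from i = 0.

Check differences: -10.04 - -8.95 = -1.09
-11.13 - -10.04 = -1.09
Common difference d = -1.09.
First term a = -8.95.
Formula: S_i = -8.95 - 1.09*i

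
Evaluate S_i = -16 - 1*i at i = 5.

S_5 = -16 + -1*5 = -16 + -5 = -21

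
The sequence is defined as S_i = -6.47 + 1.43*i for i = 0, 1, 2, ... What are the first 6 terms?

This is an arithmetic sequence.
i=0: S_0 = -6.47 + 1.43*0 = -6.47
i=1: S_1 = -6.47 + 1.43*1 = -5.04
i=2: S_2 = -6.47 + 1.43*2 = -3.61
i=3: S_3 = -6.47 + 1.43*3 = -2.18
i=4: S_4 = -6.47 + 1.43*4 = -0.75
i=5: S_5 = -6.47 + 1.43*5 = 0.68
The first 6 terms are: [-6.47, -5.04, -3.61, -2.18, -0.75, 0.68]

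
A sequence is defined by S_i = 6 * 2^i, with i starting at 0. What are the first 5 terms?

This is a geometric sequence.
i=0: S_0 = 6 * 2^0 = 6
i=1: S_1 = 6 * 2^1 = 12
i=2: S_2 = 6 * 2^2 = 24
i=3: S_3 = 6 * 2^3 = 48
i=4: S_4 = 6 * 2^4 = 96
The first 5 terms are: [6, 12, 24, 48, 96]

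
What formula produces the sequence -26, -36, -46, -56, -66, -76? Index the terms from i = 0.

Check differences: -36 - -26 = -10
-46 - -36 = -10
Common difference d = -10.
First term a = -26.
Formula: S_i = -26 - 10*i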